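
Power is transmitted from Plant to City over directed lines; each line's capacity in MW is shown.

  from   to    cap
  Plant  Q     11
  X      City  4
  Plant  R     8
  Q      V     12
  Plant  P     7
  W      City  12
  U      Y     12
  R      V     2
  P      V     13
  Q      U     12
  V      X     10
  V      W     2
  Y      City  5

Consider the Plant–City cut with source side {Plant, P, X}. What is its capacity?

36

Edges leaving {Plant, P, X}: Plant→Q (11), Plant→R (8), P→V (13), X→City (4).
Cut capacity = 11 + 8 + 13 + 4 = 36.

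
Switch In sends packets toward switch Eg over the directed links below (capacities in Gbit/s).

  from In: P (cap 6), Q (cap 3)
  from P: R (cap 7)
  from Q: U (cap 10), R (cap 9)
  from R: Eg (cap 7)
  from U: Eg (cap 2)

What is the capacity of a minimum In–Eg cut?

9

Augment In→P→R→Eg: bottleneck 6, flow now 6.
Augment In→Q→R→Eg: bottleneck 1, flow now 7.
Augment In→Q→U→Eg: bottleneck 2, flow now 9.
No augmenting path remains; maximum flow = 9.
By max-flow min-cut, the minimum cut capacity equals the max flow.
In the residual graph, reachable from In: {In}.
Min-cut edges: In→P (6), In→Q (3); capacity 6 + 3 = 9.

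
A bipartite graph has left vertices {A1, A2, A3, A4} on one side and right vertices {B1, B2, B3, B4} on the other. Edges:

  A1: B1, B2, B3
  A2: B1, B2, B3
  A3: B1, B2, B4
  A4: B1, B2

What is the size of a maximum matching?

4

Unit-capacity flow: source→left, listed edges, right→sink; max matching = max flow.
Augmenting path A1→B1 (+1); matched 1.
Augmenting path A2→B2 (+1); matched 2.
Augmenting path A3→B4 (+1); matched 3.
Augmenting path A4→B1→A1→B3 (+1); matched 4.
No augmenting path remains; maximum matching = 4.
König certificate: {A1, A2, A3, A4} is a vertex cover of size 4 (every listed pair touches it), so no matching can be larger.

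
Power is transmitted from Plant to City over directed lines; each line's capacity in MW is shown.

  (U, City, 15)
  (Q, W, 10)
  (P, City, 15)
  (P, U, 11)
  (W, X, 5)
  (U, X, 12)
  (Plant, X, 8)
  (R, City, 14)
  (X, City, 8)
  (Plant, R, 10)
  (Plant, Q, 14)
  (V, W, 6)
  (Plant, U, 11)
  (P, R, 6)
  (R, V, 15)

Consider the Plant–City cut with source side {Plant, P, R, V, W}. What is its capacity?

78

Edges leaving {Plant, P, R, V, W}: Plant→Q (14), Plant→U (11), Plant→X (8), P→U (11), P→City (15), R→City (14), W→X (5).
Cut capacity = 14 + 11 + 8 + 11 + 15 + 14 + 5 = 78.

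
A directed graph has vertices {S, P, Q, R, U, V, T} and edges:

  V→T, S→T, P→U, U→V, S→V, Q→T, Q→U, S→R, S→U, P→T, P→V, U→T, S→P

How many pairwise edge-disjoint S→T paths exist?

Assign every edge capacity 1; by Menger, the answer equals the max flow.
Path S→T (+1); total 1.
Path S→P→T (+1); total 2.
Path S→U→T (+1); total 3.
Path S→V→T (+1); total 4.
No residual S→T path; max flow = 4.
Certifying cut of size 4: {S→P, S→T, S→U, S→V}.

4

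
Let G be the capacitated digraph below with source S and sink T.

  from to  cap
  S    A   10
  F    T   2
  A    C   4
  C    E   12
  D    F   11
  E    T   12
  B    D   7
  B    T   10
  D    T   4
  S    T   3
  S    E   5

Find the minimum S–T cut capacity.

12

Augment S→T: bottleneck 3, flow now 3.
Augment S→E→T: bottleneck 5, flow now 8.
Augment S→A→C→E→T: bottleneck 4, flow now 12.
No augmenting path remains; maximum flow = 12.
By max-flow min-cut, the minimum cut capacity equals the max flow.
In the residual graph, reachable from S: {S, A}.
Min-cut edges: S→E (5), S→T (3), A→C (4); capacity 5 + 3 + 4 = 12.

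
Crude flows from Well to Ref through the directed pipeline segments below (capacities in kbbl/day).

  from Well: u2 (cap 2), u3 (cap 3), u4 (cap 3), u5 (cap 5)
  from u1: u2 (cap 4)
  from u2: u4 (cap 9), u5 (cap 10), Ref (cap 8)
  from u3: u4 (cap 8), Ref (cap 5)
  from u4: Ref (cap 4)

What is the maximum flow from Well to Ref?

Augment Well→u2→Ref: bottleneck 2, flow now 2.
Augment Well→u3→Ref: bottleneck 3, flow now 5.
Augment Well→u4→Ref: bottleneck 3, flow now 8.
No augmenting path remains; maximum flow = 8.
In the residual graph, reachable from Well: {Well, u5}.
Min-cut edges: Well→u2 (2), Well→u3 (3), Well→u4 (3); capacity 2 + 3 + 3 = 8.
This cut is saturated, so no flow can exceed 8.

8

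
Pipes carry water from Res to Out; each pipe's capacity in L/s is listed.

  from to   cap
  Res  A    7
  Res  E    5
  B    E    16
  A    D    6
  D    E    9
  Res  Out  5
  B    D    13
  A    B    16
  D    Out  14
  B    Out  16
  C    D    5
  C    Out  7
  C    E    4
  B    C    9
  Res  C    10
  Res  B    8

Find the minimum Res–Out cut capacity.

30

Augment Res→Out: bottleneck 5, flow now 5.
Augment Res→B→Out: bottleneck 8, flow now 13.
Augment Res→C→Out: bottleneck 7, flow now 20.
Augment Res→A→B→Out: bottleneck 7, flow now 27.
Augment Res→C→D→Out: bottleneck 3, flow now 30.
No augmenting path remains; maximum flow = 30.
By max-flow min-cut, the minimum cut capacity equals the max flow.
In the residual graph, reachable from Res: {Res, E}.
Min-cut edges: Res→A (7), Res→B (8), Res→C (10), Res→Out (5); capacity 7 + 8 + 10 + 5 = 30.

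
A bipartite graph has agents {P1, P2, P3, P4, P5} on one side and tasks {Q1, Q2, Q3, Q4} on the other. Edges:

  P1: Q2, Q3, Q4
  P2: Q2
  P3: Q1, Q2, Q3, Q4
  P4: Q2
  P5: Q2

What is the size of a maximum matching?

Unit-capacity flow: source→left, listed edges, right→sink; max matching = max flow.
Augmenting path P1→Q2 (+1); matched 1.
Augmenting path P3→Q1 (+1); matched 2.
Augmenting path P2→Q2→P1→Q3 (+1); matched 3.
No augmenting path remains; maximum matching = 3.
König certificate: {P1, P3, Q2} is a vertex cover of size 3 (every listed pair touches it), so no matching can be larger.

3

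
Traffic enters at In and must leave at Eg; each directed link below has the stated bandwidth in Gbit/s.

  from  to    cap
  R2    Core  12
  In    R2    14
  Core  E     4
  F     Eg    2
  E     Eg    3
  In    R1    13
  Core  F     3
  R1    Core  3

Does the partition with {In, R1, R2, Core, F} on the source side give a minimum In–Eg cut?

Given cut capacity: 4 + 2 = 6.
Augment In→R1→Core→E→Eg: bottleneck 3, flow now 3.
Augment In→R2→Core→F→Eg: bottleneck 2, flow now 5.
No augmenting path remains; maximum flow = 5.
In the residual graph, reachable from In: {In, R1, R2, Core, E, F}.
Min-cut edges: E→Eg (3), F→Eg (2); capacity 3 + 2 = 5.
Cut capacity 6 exceeds the max flow 5, so it is not minimum.

No — its capacity is 6, but the minimum cut has capacity 5.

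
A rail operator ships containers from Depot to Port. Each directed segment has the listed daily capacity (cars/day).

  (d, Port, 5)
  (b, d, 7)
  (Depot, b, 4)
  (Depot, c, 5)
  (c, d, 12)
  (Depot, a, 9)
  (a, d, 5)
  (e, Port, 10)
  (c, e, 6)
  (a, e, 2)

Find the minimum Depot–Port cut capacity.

Augment Depot→a→d→Port: bottleneck 5, flow now 5.
Augment Depot→a→e→Port: bottleneck 2, flow now 7.
Augment Depot→c→e→Port: bottleneck 5, flow now 12.
No augmenting path remains; maximum flow = 12.
By max-flow min-cut, the minimum cut capacity equals the max flow.
In the residual graph, reachable from Depot: {Depot, a, b, d}.
Min-cut edges: Depot→c (5), a→e (2), d→Port (5); capacity 5 + 2 + 5 = 12.

12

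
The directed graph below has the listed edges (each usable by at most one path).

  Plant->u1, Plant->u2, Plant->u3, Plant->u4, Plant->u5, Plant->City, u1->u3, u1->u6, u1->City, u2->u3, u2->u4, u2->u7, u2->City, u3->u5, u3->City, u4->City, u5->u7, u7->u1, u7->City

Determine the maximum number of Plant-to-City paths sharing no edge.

Assign every edge capacity 1; by Menger, the answer equals the max flow.
Path Plant→City (+1); total 1.
Path Plant→u1→City (+1); total 2.
Path Plant→u2→City (+1); total 3.
Path Plant→u3→City (+1); total 4.
Path Plant→u4→City (+1); total 5.
Path Plant→u5→u7→City (+1); total 6.
No residual Plant→City path; max flow = 6.
Certifying cut of size 6: {Plant→City, Plant→u1, Plant→u2, Plant→u3, Plant→u4, Plant→u5}.

6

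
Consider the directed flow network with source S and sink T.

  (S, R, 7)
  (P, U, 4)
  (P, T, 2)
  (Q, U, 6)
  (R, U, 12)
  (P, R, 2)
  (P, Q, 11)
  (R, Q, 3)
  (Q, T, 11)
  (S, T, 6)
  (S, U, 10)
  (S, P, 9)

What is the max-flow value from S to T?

18

Augment S→T: bottleneck 6, flow now 6.
Augment S→P→T: bottleneck 2, flow now 8.
Augment S→P→Q→T: bottleneck 7, flow now 15.
Augment S→R→Q→T: bottleneck 3, flow now 18.
No augmenting path remains; maximum flow = 18.
In the residual graph, reachable from S: {S, R, U}.
Min-cut edges: S→P (9), S→T (6), R→Q (3); capacity 9 + 6 + 3 = 18.
This cut is saturated, so no flow can exceed 18.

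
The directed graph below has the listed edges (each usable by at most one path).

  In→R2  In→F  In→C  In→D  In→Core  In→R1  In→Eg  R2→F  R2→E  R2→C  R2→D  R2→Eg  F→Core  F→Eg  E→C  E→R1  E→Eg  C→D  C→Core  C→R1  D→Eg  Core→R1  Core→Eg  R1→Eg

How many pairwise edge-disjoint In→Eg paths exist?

Assign every edge capacity 1; by Menger, the answer equals the max flow.
Path In→Eg (+1); total 1.
Path In→R2→Eg (+1); total 2.
Path In→F→Eg (+1); total 3.
Path In→D→Eg (+1); total 4.
Path In→Core→Eg (+1); total 5.
Path In→R1→Eg (+1); total 6.
No residual In→Eg path; max flow = 6.
Certifying cut of size 6: {Core→Eg, D→Eg, In→Eg, In→F, In→R2, R1→Eg}.

6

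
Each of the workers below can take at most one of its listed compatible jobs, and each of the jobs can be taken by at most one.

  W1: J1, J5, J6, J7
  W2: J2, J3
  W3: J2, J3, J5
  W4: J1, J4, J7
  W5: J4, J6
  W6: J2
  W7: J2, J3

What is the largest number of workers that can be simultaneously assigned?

6

Unit-capacity flow: source→left, listed edges, right→sink; max matching = max flow.
Augmenting path W1→J1 (+1); matched 1.
Augmenting path W2→J2 (+1); matched 2.
Augmenting path W3→J3 (+1); matched 3.
Augmenting path W4→J4 (+1); matched 4.
Augmenting path W5→J6 (+1); matched 5.
Augmenting path W7→J3→W3→J5 (+1); matched 6.
No augmenting path remains; maximum matching = 6.
König certificate: {W1, W3, W4, W5, J2, J3} is a vertex cover of size 6 (every listed pair touches it), so no matching can be larger.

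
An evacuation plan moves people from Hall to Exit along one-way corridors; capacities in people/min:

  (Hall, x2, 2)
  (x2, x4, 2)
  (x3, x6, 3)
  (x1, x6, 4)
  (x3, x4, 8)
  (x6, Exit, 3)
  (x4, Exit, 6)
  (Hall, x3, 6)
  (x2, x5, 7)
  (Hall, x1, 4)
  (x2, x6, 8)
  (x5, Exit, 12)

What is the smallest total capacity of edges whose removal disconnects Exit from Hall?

11

Augment Hall→x1→x6→Exit: bottleneck 3, flow now 3.
Augment Hall→x2→x4→Exit: bottleneck 2, flow now 5.
Augment Hall→x3→x4→Exit: bottleneck 4, flow now 9.
Augment Hall→x3→x4→x2→x5→Exit: bottleneck 2, flow now 11. (uses reverse residual edge)
No augmenting path remains; maximum flow = 11.
By max-flow min-cut, the minimum cut capacity equals the max flow.
In the residual graph, reachable from Hall: {Hall, x1, x6}.
Min-cut edges: Hall→x2 (2), Hall→x3 (6), x6→Exit (3); capacity 2 + 6 + 3 = 11.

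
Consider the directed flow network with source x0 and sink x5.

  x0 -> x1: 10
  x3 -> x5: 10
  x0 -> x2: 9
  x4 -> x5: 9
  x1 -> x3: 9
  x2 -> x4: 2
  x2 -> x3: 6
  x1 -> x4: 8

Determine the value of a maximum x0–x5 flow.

18

Augment x0→x1→x3→x5: bottleneck 9, flow now 9.
Augment x0→x1→x4→x5: bottleneck 1, flow now 10.
Augment x0→x2→x3→x5: bottleneck 1, flow now 11.
Augment x0→x2→x4→x5: bottleneck 2, flow now 13.
Augment x0→x2→x3→x1→x4→x5: bottleneck 5, flow now 18. (uses reverse residual edge)
No augmenting path remains; maximum flow = 18.
In the residual graph, reachable from x0: {x0, x2}.
Min-cut edges: x0→x1 (10), x2→x3 (6), x2→x4 (2); capacity 10 + 6 + 2 = 18.
This cut is saturated, so no flow can exceed 18.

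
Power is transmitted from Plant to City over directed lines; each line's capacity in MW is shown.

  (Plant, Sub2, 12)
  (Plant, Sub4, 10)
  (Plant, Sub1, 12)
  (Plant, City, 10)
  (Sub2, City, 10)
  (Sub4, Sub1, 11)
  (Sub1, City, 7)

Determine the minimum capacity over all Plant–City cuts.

Augment Plant→City: bottleneck 10, flow now 10.
Augment Plant→Sub2→City: bottleneck 10, flow now 20.
Augment Plant→Sub1→City: bottleneck 7, flow now 27.
No augmenting path remains; maximum flow = 27.
By max-flow min-cut, the minimum cut capacity equals the max flow.
In the residual graph, reachable from Plant: {Plant, Sub2, Sub4, Sub1}.
Min-cut edges: Plant→City (10), Sub2→City (10), Sub1→City (7); capacity 10 + 10 + 7 = 27.

27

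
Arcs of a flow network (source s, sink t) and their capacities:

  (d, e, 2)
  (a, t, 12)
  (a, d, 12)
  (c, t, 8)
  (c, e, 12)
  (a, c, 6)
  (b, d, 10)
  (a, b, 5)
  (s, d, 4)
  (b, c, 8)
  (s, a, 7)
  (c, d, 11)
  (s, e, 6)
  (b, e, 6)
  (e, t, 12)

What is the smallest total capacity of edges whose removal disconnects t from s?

Augment s→a→t: bottleneck 7, flow now 7.
Augment s→e→t: bottleneck 6, flow now 13.
Augment s→d→e→t: bottleneck 2, flow now 15.
No augmenting path remains; maximum flow = 15.
By max-flow min-cut, the minimum cut capacity equals the max flow.
In the residual graph, reachable from s: {s, d}.
Min-cut edges: s→a (7), s→e (6), d→e (2); capacity 7 + 6 + 2 = 15.

15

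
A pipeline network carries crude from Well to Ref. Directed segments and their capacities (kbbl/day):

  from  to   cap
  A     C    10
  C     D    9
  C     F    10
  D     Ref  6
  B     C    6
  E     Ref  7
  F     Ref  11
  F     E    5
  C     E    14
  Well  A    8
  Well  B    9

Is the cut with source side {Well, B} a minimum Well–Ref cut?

Yes — it is a minimum cut (capacity 14).

Given cut capacity: 8 + 6 = 14.
Augment Well→A→C→D→Ref: bottleneck 6, flow now 6.
Augment Well→A→C→E→Ref: bottleneck 2, flow now 8.
Augment Well→B→C→E→Ref: bottleneck 5, flow now 13.
Augment Well→B→C→F→Ref: bottleneck 1, flow now 14.
No augmenting path remains; maximum flow = 14.
Cut capacity 14 equals the max flow, so it is a minimum cut.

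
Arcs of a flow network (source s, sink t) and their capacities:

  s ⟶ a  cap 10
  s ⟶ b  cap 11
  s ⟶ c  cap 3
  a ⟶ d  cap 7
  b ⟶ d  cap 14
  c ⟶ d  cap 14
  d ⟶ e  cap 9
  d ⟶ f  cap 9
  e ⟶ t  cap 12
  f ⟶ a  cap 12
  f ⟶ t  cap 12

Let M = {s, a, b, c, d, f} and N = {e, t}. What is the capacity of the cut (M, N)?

Edges leaving {s, a, b, c, d, f}: d→e (9), f→t (12).
Cut capacity = 9 + 12 = 21.

21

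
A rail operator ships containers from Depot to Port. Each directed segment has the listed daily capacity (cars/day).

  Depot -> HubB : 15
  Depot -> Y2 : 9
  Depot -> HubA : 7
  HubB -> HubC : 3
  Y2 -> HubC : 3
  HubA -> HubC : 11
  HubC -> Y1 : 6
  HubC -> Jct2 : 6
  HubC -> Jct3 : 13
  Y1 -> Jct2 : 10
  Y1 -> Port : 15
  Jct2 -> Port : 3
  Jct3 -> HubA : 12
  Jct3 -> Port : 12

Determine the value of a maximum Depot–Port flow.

13

Augment Depot→HubB→HubC→Y1→Port: bottleneck 3, flow now 3.
Augment Depot→Y2→HubC→Y1→Port: bottleneck 3, flow now 6.
Augment Depot→HubA→HubC→Jct2→Port: bottleneck 3, flow now 9.
Augment Depot→HubA→HubC→Jct3→Port: bottleneck 4, flow now 13.
No augmenting path remains; maximum flow = 13.
In the residual graph, reachable from Depot: {Depot, HubB, Y2}.
Min-cut edges: Depot→HubA (7), HubB→HubC (3), Y2→HubC (3); capacity 7 + 3 + 3 = 13.
This cut is saturated, so no flow can exceed 13.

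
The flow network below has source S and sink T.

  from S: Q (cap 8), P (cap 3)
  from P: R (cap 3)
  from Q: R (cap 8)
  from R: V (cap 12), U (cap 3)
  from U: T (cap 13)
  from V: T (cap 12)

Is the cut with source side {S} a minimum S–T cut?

Given cut capacity: 3 + 8 = 11.
Augment S→P→R→U→T: bottleneck 3, flow now 3.
Augment S→Q→R→V→T: bottleneck 8, flow now 11.
No augmenting path remains; maximum flow = 11.
Cut capacity 11 equals the max flow, so it is a minimum cut.

Yes — it is a minimum cut (capacity 11).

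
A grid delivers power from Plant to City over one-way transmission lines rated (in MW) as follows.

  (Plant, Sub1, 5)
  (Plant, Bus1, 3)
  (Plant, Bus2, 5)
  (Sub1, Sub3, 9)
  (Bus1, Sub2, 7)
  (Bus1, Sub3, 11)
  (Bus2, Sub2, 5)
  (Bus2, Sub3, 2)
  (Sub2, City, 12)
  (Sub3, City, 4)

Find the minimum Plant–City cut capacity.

12

Augment Plant→Sub1→Sub3→City: bottleneck 4, flow now 4.
Augment Plant→Bus1→Sub2→City: bottleneck 3, flow now 7.
Augment Plant→Bus2→Sub2→City: bottleneck 5, flow now 12.
No augmenting path remains; maximum flow = 12.
By max-flow min-cut, the minimum cut capacity equals the max flow.
In the residual graph, reachable from Plant: {Plant, Sub1, Sub3}.
Min-cut edges: Plant→Bus1 (3), Plant→Bus2 (5), Sub3→City (4); capacity 3 + 5 + 4 = 12.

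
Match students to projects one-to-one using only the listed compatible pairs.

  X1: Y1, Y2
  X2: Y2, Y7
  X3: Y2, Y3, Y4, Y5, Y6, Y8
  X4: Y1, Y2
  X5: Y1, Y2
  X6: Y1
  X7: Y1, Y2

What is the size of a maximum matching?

4

Unit-capacity flow: source→left, listed edges, right→sink; max matching = max flow.
Augmenting path X1→Y1 (+1); matched 1.
Augmenting path X2→Y2 (+1); matched 2.
Augmenting path X3→Y3 (+1); matched 3.
Augmenting path X4→Y2→X2→Y7 (+1); matched 4.
No augmenting path remains; maximum matching = 4.
König certificate: {X2, X3, Y1, Y2} is a vertex cover of size 4 (every listed pair touches it), so no matching can be larger.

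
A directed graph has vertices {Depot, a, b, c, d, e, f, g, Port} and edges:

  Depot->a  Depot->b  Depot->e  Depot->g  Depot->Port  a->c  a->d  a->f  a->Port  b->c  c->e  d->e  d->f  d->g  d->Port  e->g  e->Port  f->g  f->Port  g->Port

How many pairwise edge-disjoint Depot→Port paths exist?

4

Assign every edge capacity 1; by Menger, the answer equals the max flow.
Path Depot→Port (+1); total 1.
Path Depot→a→Port (+1); total 2.
Path Depot→e→Port (+1); total 3.
Path Depot→g→Port (+1); total 4.
No residual Depot→Port path; max flow = 4.
Certifying cut of size 4: {Depot→Port, Depot→a, e→Port, g→Port}.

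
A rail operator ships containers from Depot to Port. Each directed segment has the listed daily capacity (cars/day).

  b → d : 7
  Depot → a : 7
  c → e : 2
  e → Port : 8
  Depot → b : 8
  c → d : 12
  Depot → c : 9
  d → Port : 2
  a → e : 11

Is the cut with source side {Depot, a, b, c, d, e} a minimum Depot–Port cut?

Given cut capacity: 2 + 8 = 10.
Augment Depot→a→e→Port: bottleneck 7, flow now 7.
Augment Depot→b→d→Port: bottleneck 2, flow now 9.
Augment Depot→c→e→Port: bottleneck 1, flow now 10.
No augmenting path remains; maximum flow = 10.
Cut capacity 10 equals the max flow, so it is a minimum cut.

Yes — it is a minimum cut (capacity 10).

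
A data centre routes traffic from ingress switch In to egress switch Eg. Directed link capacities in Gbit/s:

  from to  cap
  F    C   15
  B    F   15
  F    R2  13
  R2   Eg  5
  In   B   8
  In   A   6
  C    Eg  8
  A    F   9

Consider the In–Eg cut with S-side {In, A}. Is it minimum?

No — its capacity is 17, but the minimum cut has capacity 13.

Given cut capacity: 8 + 9 = 17.
Augment In→A→F→R2→Eg: bottleneck 5, flow now 5.
Augment In→A→F→C→Eg: bottleneck 1, flow now 6.
Augment In→B→F→C→Eg: bottleneck 7, flow now 13.
No augmenting path remains; maximum flow = 13.
In the residual graph, reachable from In: {In, A, B, F, R2, C}.
Min-cut edges: R2→Eg (5), C→Eg (8); capacity 5 + 8 = 13.
Cut capacity 17 exceeds the max flow 13, so it is not minimum.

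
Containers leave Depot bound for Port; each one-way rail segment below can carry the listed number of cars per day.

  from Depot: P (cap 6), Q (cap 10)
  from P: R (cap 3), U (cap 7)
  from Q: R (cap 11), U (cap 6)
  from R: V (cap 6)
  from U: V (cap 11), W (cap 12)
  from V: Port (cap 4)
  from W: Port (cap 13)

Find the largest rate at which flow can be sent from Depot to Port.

Augment Depot→P→R→V→Port: bottleneck 3, flow now 3.
Augment Depot→P→U→V→Port: bottleneck 1, flow now 4.
Augment Depot→P→U→W→Port: bottleneck 2, flow now 6.
Augment Depot→Q→U→W→Port: bottleneck 6, flow now 12.
Augment Depot→Q→R→P→U→W→Port: bottleneck 3, flow now 15. (uses reverse residual edge)
Augment Depot→Q→R→V→U→W→Port: bottleneck 1, flow now 16. (uses reverse residual edge)
No augmenting path remains; maximum flow = 16.
In the residual graph, reachable from Depot: {Depot}.
Min-cut edges: Depot→P (6), Depot→Q (10); capacity 6 + 10 = 16.
This cut is saturated, so no flow can exceed 16.

16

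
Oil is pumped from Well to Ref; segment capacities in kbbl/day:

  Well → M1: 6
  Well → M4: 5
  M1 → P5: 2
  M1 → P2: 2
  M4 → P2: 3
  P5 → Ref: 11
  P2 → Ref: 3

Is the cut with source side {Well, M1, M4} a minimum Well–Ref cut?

No — its capacity is 7, but the minimum cut has capacity 5.

Given cut capacity: 2 + 2 + 3 = 7.
Augment Well→M1→P5→Ref: bottleneck 2, flow now 2.
Augment Well→M1→P2→Ref: bottleneck 2, flow now 4.
Augment Well→M4→P2→Ref: bottleneck 1, flow now 5.
No augmenting path remains; maximum flow = 5.
In the residual graph, reachable from Well: {Well, M1, M4, P2}.
Min-cut edges: M1→P5 (2), P2→Ref (3); capacity 2 + 3 = 5.
Cut capacity 7 exceeds the max flow 5, so it is not minimum.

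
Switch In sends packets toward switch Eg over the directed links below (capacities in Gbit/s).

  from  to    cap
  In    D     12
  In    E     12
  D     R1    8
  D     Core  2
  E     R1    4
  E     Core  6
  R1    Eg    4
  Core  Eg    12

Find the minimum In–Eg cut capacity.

12

Augment In→D→R1→Eg: bottleneck 4, flow now 4.
Augment In→D→Core→Eg: bottleneck 2, flow now 6.
Augment In→E→Core→Eg: bottleneck 6, flow now 12.
No augmenting path remains; maximum flow = 12.
By max-flow min-cut, the minimum cut capacity equals the max flow.
In the residual graph, reachable from In: {In, D, E, R1}.
Min-cut edges: D→Core (2), E→Core (6), R1→Eg (4); capacity 2 + 6 + 4 = 12.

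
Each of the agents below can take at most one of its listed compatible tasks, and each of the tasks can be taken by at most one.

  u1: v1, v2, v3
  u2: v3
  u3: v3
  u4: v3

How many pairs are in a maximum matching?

Unit-capacity flow: source→left, listed edges, right→sink; max matching = max flow.
Augmenting path u1→v1 (+1); matched 1.
Augmenting path u2→v3 (+1); matched 2.
No augmenting path remains; maximum matching = 2.
König certificate: {u1, v3} is a vertex cover of size 2 (every listed pair touches it), so no matching can be larger.

2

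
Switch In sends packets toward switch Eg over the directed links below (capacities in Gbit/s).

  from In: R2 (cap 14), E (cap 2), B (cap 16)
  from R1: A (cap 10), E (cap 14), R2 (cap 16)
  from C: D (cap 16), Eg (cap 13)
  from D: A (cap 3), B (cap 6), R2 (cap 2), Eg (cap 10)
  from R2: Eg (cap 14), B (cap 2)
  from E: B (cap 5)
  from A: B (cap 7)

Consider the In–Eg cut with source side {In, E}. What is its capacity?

Edges leaving {In, E}: In→R2 (14), In→B (16), E→B (5).
Cut capacity = 14 + 16 + 5 = 35.

35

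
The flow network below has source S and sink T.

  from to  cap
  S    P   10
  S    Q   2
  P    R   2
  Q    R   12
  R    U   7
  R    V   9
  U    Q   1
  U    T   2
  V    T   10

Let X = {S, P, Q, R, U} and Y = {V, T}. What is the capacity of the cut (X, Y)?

Edges leaving {S, P, Q, R, U}: R→V (9), U→T (2).
Cut capacity = 9 + 2 = 11.

11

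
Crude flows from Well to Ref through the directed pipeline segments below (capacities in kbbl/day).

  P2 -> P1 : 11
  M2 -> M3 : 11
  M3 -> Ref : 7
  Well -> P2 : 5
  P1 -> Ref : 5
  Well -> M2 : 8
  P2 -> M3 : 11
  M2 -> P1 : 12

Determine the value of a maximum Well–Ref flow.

Augment Well→M2→M3→Ref: bottleneck 7, flow now 7.
Augment Well→M2→P1→Ref: bottleneck 1, flow now 8.
Augment Well→P2→P1→Ref: bottleneck 4, flow now 12.
No augmenting path remains; maximum flow = 12.
In the residual graph, reachable from Well: {Well, M2, P2, M3, P1}.
Min-cut edges: M3→Ref (7), P1→Ref (5); capacity 7 + 5 = 12.
This cut is saturated, so no flow can exceed 12.

12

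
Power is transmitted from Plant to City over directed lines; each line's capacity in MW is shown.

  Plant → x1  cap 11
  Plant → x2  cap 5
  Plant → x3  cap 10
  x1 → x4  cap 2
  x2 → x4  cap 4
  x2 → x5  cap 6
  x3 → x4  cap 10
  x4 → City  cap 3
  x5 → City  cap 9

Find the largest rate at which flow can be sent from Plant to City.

8

Augment Plant→x1→x4→City: bottleneck 2, flow now 2.
Augment Plant→x2→x4→City: bottleneck 1, flow now 3.
Augment Plant→x2→x5→City: bottleneck 4, flow now 7.
Augment Plant→x3→x4→x2→x5→City: bottleneck 1, flow now 8. (uses reverse residual edge)
No augmenting path remains; maximum flow = 8.
In the residual graph, reachable from Plant: {Plant, x1, x3, x4}.
Min-cut edges: Plant→x2 (5), x4→City (3); capacity 5 + 3 = 8.
This cut is saturated, so no flow can exceed 8.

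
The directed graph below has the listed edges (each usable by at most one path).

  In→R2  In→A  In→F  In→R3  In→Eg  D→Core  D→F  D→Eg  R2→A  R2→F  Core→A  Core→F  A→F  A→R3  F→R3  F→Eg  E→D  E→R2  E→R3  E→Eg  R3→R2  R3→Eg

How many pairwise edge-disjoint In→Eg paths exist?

3

Assign every edge capacity 1; by Menger, the answer equals the max flow.
Path In→Eg (+1); total 1.
Path In→F→Eg (+1); total 2.
Path In→R3→Eg (+1); total 3.
No residual In→Eg path; max flow = 3.
Certifying cut of size 3: {F→Eg, In→Eg, R3→Eg}.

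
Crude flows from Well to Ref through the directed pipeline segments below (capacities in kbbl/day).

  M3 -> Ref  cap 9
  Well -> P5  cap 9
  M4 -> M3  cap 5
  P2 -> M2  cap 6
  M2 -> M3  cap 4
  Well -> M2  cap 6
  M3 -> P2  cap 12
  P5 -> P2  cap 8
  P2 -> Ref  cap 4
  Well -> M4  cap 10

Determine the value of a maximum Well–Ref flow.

13

Augment Well→M4→M3→Ref: bottleneck 5, flow now 5.
Augment Well→M2→M3→Ref: bottleneck 4, flow now 9.
Augment Well→P5→P2→Ref: bottleneck 4, flow now 13.
No augmenting path remains; maximum flow = 13.
In the residual graph, reachable from Well: {Well, M4, M2, P5, P2}.
Min-cut edges: M4→M3 (5), M2→M3 (4), P2→Ref (4); capacity 5 + 4 + 4 = 13.
This cut is saturated, so no flow can exceed 13.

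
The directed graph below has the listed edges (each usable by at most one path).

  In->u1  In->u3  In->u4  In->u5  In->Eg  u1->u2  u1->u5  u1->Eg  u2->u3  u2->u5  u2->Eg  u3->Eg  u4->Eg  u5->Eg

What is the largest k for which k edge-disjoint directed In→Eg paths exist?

5

Assign every edge capacity 1; by Menger, the answer equals the max flow.
Path In→Eg (+1); total 1.
Path In→u1→Eg (+1); total 2.
Path In→u3→Eg (+1); total 3.
Path In→u4→Eg (+1); total 4.
Path In→u5→Eg (+1); total 5.
No residual In→Eg path; max flow = 5.
Certifying cut of size 5: {In→Eg, In→u1, In→u3, In→u4, In→u5}.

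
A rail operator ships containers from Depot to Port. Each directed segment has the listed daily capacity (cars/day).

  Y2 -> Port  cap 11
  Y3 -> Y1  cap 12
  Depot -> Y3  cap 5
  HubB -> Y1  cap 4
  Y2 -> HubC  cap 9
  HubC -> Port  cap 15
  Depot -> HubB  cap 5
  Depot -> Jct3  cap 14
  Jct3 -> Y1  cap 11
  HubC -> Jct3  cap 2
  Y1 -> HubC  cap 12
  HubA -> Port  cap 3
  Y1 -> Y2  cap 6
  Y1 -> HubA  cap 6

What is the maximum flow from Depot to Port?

20

Augment Depot→Y3→Y1→HubC→Port: bottleneck 5, flow now 5.
Augment Depot→Jct3→Y1→HubC→Port: bottleneck 7, flow now 12.
Augment Depot→Jct3→Y1→Y2→Port: bottleneck 4, flow now 16.
Augment Depot→HubB→Y1→Y2→Port: bottleneck 2, flow now 18.
Augment Depot→HubB→Y1→HubA→Port: bottleneck 2, flow now 20.
No augmenting path remains; maximum flow = 20.
In the residual graph, reachable from Depot: {Depot, Jct3, HubB}.
Min-cut edges: Depot→Y3 (5), Jct3→Y1 (11), HubB→Y1 (4); capacity 5 + 11 + 4 = 20.
This cut is saturated, so no flow can exceed 20.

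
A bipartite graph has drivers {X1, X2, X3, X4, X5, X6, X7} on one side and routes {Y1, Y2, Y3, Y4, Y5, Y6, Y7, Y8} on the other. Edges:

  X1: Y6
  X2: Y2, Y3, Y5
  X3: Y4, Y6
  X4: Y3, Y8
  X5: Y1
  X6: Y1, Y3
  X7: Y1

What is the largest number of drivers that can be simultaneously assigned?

6

Unit-capacity flow: source→left, listed edges, right→sink; max matching = max flow.
Augmenting path X1→Y6 (+1); matched 1.
Augmenting path X2→Y2 (+1); matched 2.
Augmenting path X3→Y4 (+1); matched 3.
Augmenting path X4→Y3 (+1); matched 4.
Augmenting path X5→Y1 (+1); matched 5.
Augmenting path X6→Y3→X4→Y8 (+1); matched 6.
No augmenting path remains; maximum matching = 6.
König certificate: {X1, X2, X3, X4, X6, Y1} is a vertex cover of size 6 (every listed pair touches it), so no matching can be larger.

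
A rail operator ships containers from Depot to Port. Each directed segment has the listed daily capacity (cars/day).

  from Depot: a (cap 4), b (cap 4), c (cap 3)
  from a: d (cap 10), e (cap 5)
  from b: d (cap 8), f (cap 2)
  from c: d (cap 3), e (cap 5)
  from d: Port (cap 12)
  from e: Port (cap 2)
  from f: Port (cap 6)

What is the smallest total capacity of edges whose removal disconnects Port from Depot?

11

Augment Depot→a→d→Port: bottleneck 4, flow now 4.
Augment Depot→b→d→Port: bottleneck 4, flow now 8.
Augment Depot→c→d→Port: bottleneck 3, flow now 11.
No augmenting path remains; maximum flow = 11.
By max-flow min-cut, the minimum cut capacity equals the max flow.
In the residual graph, reachable from Depot: {Depot}.
Min-cut edges: Depot→a (4), Depot→b (4), Depot→c (3); capacity 4 + 4 + 3 = 11.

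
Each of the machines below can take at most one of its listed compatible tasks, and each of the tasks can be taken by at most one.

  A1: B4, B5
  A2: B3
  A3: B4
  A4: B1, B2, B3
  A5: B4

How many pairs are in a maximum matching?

Unit-capacity flow: source→left, listed edges, right→sink; max matching = max flow.
Augmenting path A1→B4 (+1); matched 1.
Augmenting path A2→B3 (+1); matched 2.
Augmenting path A4→B1 (+1); matched 3.
Augmenting path A3→B4→A1→B5 (+1); matched 4.
No augmenting path remains; maximum matching = 4.
König certificate: {A1, A2, A4, B4} is a vertex cover of size 4 (every listed pair touches it), so no matching can be larger.

4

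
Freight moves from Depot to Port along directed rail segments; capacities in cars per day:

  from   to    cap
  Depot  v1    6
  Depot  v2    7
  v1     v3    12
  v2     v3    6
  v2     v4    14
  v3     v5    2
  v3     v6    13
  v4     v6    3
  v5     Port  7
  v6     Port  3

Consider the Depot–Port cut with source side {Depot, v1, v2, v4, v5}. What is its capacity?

28

Edges leaving {Depot, v1, v2, v4, v5}: v1→v3 (12), v2→v3 (6), v4→v6 (3), v5→Port (7).
Cut capacity = 12 + 6 + 3 + 7 = 28.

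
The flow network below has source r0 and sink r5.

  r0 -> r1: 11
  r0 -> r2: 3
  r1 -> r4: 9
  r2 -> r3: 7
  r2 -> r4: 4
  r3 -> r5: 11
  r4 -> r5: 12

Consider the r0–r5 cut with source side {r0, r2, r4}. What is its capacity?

30

Edges leaving {r0, r2, r4}: r0→r1 (11), r2→r3 (7), r4→r5 (12).
Cut capacity = 11 + 7 + 12 = 30.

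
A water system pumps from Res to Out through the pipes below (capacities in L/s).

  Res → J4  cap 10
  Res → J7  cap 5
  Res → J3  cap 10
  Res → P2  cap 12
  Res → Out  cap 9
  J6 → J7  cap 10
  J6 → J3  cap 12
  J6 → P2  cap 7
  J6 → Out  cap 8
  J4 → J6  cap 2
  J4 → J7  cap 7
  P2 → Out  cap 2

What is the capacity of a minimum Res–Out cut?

Augment Res→Out: bottleneck 9, flow now 9.
Augment Res→P2→Out: bottleneck 2, flow now 11.
Augment Res→J4→J6→Out: bottleneck 2, flow now 13.
No augmenting path remains; maximum flow = 13.
By max-flow min-cut, the minimum cut capacity equals the max flow.
In the residual graph, reachable from Res: {Res, J4, J7, J3, P2}.
Min-cut edges: Res→Out (9), J4→J6 (2), P2→Out (2); capacity 9 + 2 + 2 = 13.

13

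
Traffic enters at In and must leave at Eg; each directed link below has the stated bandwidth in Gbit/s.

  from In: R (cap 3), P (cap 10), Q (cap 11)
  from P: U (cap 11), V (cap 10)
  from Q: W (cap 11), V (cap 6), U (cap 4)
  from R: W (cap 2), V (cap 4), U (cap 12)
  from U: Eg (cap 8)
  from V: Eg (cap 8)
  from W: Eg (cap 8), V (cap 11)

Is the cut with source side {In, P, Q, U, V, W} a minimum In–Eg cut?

No — its capacity is 27, but the minimum cut has capacity 24.

Given cut capacity: 3 + 8 + 8 + 8 = 27.
Augment In→P→U→Eg: bottleneck 8, flow now 8.
Augment In→P→V→Eg: bottleneck 2, flow now 10.
Augment In→Q→V→Eg: bottleneck 6, flow now 16.
Augment In→Q→W→Eg: bottleneck 5, flow now 21.
Augment In→R→W→Eg: bottleneck 2, flow now 23.
Augment In→R→V→Q→W→Eg: bottleneck 1, flow now 24. (uses reverse residual edge)
No augmenting path remains; maximum flow = 24.
In the residual graph, reachable from In: {In}.
Min-cut edges: In→P (10), In→Q (11), In→R (3); capacity 10 + 11 + 3 = 24.
Cut capacity 27 exceeds the max flow 24, so it is not minimum.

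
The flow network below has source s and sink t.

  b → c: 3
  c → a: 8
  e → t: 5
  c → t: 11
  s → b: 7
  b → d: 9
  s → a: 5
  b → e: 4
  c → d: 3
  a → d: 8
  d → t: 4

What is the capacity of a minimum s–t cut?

Augment s→a→d→t: bottleneck 4, flow now 4.
Augment s→b→c→t: bottleneck 3, flow now 7.
Augment s→b→e→t: bottleneck 4, flow now 11.
No augmenting path remains; maximum flow = 11.
By max-flow min-cut, the minimum cut capacity equals the max flow.
In the residual graph, reachable from s: {s, a, d}.
Min-cut edges: s→b (7), d→t (4); capacity 7 + 4 = 11.

11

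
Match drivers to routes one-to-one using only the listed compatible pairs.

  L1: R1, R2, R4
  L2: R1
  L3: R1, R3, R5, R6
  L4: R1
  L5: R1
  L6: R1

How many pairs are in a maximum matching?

Unit-capacity flow: source→left, listed edges, right→sink; max matching = max flow.
Augmenting path L1→R1 (+1); matched 1.
Augmenting path L3→R3 (+1); matched 2.
Augmenting path L2→R1→L1→R2 (+1); matched 3.
No augmenting path remains; maximum matching = 3.
König certificate: {L1, L3, R1} is a vertex cover of size 3 (every listed pair touches it), so no matching can be larger.

3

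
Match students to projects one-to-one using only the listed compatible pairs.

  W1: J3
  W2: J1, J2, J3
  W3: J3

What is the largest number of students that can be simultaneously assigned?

Unit-capacity flow: source→left, listed edges, right→sink; max matching = max flow.
Augmenting path W1→J3 (+1); matched 1.
Augmenting path W2→J1 (+1); matched 2.
No augmenting path remains; maximum matching = 2.
König certificate: {W2, J3} is a vertex cover of size 2 (every listed pair touches it), so no matching can be larger.

2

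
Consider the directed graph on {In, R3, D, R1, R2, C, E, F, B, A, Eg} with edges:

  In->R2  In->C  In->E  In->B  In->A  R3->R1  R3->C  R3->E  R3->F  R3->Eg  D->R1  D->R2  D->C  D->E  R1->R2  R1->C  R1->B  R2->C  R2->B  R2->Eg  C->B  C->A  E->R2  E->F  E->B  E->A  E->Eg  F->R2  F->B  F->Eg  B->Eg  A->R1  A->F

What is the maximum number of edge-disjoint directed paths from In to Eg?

Assign every edge capacity 1; by Menger, the answer equals the max flow.
Path In→R2→Eg (+1); total 1.
Path In→E→Eg (+1); total 2.
Path In→B→Eg (+1); total 3.
Path In→A→F→Eg (+1); total 4.
No residual In→Eg path; max flow = 4.
Certifying cut of size 4: {A→F, B→Eg, In→E, R2→Eg}.

4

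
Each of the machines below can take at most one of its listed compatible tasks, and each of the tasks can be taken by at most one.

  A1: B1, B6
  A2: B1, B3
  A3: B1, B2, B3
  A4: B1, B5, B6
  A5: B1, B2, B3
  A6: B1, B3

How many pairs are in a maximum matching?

Unit-capacity flow: source→left, listed edges, right→sink; max matching = max flow.
Augmenting path A1→B1 (+1); matched 1.
Augmenting path A2→B3 (+1); matched 2.
Augmenting path A3→B2 (+1); matched 3.
Augmenting path A4→B5 (+1); matched 4.
Augmenting path A5→B1→A1→B6 (+1); matched 5.
No augmenting path remains; maximum matching = 5.
König certificate: {A1, A4, B1, B2, B3} is a vertex cover of size 5 (every listed pair touches it), so no matching can be larger.

5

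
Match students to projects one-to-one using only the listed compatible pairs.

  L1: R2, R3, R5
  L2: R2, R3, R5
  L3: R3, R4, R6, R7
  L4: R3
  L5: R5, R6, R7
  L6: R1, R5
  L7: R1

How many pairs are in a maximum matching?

Unit-capacity flow: source→left, listed edges, right→sink; max matching = max flow.
Augmenting path L1→R2 (+1); matched 1.
Augmenting path L2→R3 (+1); matched 2.
Augmenting path L3→R4 (+1); matched 3.
Augmenting path L5→R5 (+1); matched 4.
Augmenting path L6→R1 (+1); matched 5.
Augmenting path L4→R3→L2→R5→L5→R6 (+1); matched 6.
No augmenting path remains; maximum matching = 6.
König certificate: {L3, L5, R1, R2, R3, R5} is a vertex cover of size 6 (every listed pair touches it), so no matching can be larger.

6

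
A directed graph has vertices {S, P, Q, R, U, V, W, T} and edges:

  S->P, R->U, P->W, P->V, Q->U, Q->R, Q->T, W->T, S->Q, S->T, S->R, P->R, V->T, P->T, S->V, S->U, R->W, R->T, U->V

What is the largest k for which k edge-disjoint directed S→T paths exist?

Assign every edge capacity 1; by Menger, the answer equals the max flow.
Path S→T (+1); total 1.
Path S→P→T (+1); total 2.
Path S→Q→T (+1); total 3.
Path S→R→T (+1); total 4.
Path S→V→T (+1); total 5.
No residual S→T path; max flow = 5.
Certifying cut of size 5: {S→P, S→Q, S→R, S→T, V→T}.

5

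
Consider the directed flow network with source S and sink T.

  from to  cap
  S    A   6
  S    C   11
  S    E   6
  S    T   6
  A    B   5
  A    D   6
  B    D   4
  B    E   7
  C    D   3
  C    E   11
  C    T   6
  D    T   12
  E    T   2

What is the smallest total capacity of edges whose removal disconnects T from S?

Augment S→T: bottleneck 6, flow now 6.
Augment S→C→T: bottleneck 6, flow now 12.
Augment S→E→T: bottleneck 2, flow now 14.
Augment S→A→D→T: bottleneck 6, flow now 20.
Augment S→C→D→T: bottleneck 3, flow now 23.
No augmenting path remains; maximum flow = 23.
By max-flow min-cut, the minimum cut capacity equals the max flow.
In the residual graph, reachable from S: {S, C, E}.
Min-cut edges: S→A (6), S→T (6), C→D (3), C→T (6), E→T (2); capacity 6 + 6 + 3 + 6 + 2 = 23.

23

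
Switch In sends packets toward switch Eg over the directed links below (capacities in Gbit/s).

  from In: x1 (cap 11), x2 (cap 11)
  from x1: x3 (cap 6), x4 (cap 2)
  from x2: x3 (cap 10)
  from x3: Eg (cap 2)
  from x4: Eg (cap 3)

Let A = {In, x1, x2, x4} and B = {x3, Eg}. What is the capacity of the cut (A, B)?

19

Edges leaving {In, x1, x2, x4}: x1→x3 (6), x2→x3 (10), x4→Eg (3).
Cut capacity = 6 + 10 + 3 = 19.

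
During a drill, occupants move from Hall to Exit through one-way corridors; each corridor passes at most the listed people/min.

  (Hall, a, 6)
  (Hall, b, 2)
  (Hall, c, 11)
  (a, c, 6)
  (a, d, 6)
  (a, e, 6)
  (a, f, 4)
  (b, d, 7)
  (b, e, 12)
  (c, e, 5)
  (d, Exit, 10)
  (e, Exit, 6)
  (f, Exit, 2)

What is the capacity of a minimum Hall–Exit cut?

Augment Hall→a→d→Exit: bottleneck 6, flow now 6.
Augment Hall→b→d→Exit: bottleneck 2, flow now 8.
Augment Hall→c→e→Exit: bottleneck 5, flow now 13.
No augmenting path remains; maximum flow = 13.
By max-flow min-cut, the minimum cut capacity equals the max flow.
In the residual graph, reachable from Hall: {Hall, c}.
Min-cut edges: Hall→a (6), Hall→b (2), c→e (5); capacity 6 + 2 + 5 = 13.

13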